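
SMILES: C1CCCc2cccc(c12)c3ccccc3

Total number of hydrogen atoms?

Hydrogens are implicit in SMILES; fill each atom to its normal valence:
  8 × C (aromatic): 1 H each → 8
  4 × C: 2 H each → 8
  4 × C (aromatic): no H
  Total hydrogens = 16.

16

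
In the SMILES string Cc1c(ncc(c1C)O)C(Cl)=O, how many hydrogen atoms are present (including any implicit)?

Hydrogens are implicit in SMILES; fill each atom to its normal valence:
  4 × C (aromatic): no H
  2 × C: 3 H each → 6
  1 × C (aromatic): 1 H
  1 × C: no H
  1 × Cl: no H
  1 × N (aromatic): no H
  1 × O: 1 H
  1 × O: no H
  Total hydrogens = 8.

8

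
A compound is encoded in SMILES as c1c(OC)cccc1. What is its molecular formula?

Heavy atoms from the SMILES: 7 C, 1 O.
Implicit hydrogens by atom environment:
  5 × C (aromatic): 1 H each → 5
  1 × C: 3 H
  1 × C (aromatic): no H
  1 × O: no H
  Total hydrogens = 8.
Molecular formula: C7H8O

C7H8O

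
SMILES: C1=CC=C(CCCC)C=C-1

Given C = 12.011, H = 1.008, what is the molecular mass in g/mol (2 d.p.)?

134.22

Molecular formula: C10H14.
M = 10×12.011 + 14×1.008 = 134.22 g/mol.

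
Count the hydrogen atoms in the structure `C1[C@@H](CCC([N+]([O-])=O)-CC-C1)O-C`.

17

Hydrogens are implicit in SMILES; fill each atom to its normal valence:
  6 × C: 2 H each → 12
  2 × C: 1 H each → 2
  2 × O: no H
  1 × C: 3 H
  1 × N (charge +1): no H
  1 × O (charge -1): no H
  Total hydrogens = 17.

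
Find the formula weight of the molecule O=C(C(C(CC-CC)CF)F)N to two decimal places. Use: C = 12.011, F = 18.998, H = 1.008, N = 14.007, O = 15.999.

179.21

Molecular formula: C8H15F2NO.
M = 8×12.011 + 2×18.998 + 15×1.008 + 1×14.007 + 1×15.999 = 179.21 g/mol.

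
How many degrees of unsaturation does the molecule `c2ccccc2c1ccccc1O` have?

8

Molecular formula from the SMILES: C12H10O.
DoU = (2C + 2 + N − H − X)/2 = (2·12 + 2 + 0 − 10 − 0)/2 = 16/2 = 8.
(Structurally: 2 ring(s) + 6 π bond(s) = 8.)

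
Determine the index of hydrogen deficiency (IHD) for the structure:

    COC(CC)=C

Molecular formula from the SMILES: C5H10O.
DoU = (2C + 2 + N − H − X)/2 = (2·5 + 2 + 0 − 10 − 0)/2 = 2/2 = 1.
(Structurally: 0 ring(s) + 1 π bond(s) = 1.)

1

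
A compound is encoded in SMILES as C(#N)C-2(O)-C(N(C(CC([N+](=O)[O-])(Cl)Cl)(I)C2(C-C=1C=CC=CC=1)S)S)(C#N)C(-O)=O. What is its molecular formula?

C16H13Cl2IN4O5S2

Heavy atoms from the SMILES: 16 C, 2 Cl, 1 I, 4 N, 5 O, 2 S.
Implicit hydrogens by atom environment:
  8 × C: no H
  5 × C (aromatic): 1 H each → 5
  3 × N: no H
  2 × C: 2 H each → 4
  2 × Cl: no H
  2 × O: 1 H each → 2
  2 × O: no H
  2 × S: 1 H each → 2
  1 × C (aromatic): no H
  1 × I: no H
  1 × N (charge +1): no H
  1 × O (charge -1): no H
  Total hydrogens = 13.
Molecular formula: C16H13Cl2IN4O5S2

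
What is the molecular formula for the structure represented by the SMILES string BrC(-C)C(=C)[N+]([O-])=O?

Heavy atoms from the SMILES: 1 Br, 4 C, 1 N, 2 O.
Implicit hydrogens by atom environment:
  1 × Br: no H
  1 × C: 3 H
  1 × C: 2 H
  1 × C: 1 H
  1 × C: no H
  1 × N (charge +1): no H
  1 × O: no H
  1 × O (charge -1): no H
  Total hydrogens = 6.
Molecular formula: C4H6BrNO2

C4H6BrNO2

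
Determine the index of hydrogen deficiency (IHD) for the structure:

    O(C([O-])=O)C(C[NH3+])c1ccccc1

5

Molecular formula from the SMILES: C9H11NO3.
DoU = (2C + 2 + N − H − X)/2 = (2·9 + 2 + 1 − 11 − 0)/2 = 10/2 = 5.
(Structurally: 1 ring(s) + 4 π bond(s) = 5.)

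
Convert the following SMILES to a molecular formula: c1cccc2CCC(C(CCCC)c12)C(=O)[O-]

C15H19O2-

Heavy atoms from the SMILES: 15 C, 2 O.
Implicit hydrogens by atom environment:
  5 × C: 2 H each → 10
  4 × C (aromatic): 1 H each → 4
  2 × C: 1 H each → 2
  2 × C (aromatic): no H
  1 × C: 3 H
  1 × C: no H
  1 × O: no H
  1 × O (charge -1): no H
  Total hydrogens = 19.
Net charge -1.
Molecular formula: C15H19O2-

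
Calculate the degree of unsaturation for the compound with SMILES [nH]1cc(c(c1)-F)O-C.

3

Molecular formula from the SMILES: C5H6FNO.
DoU = (2C + 2 + N − H − X)/2 = (2·5 + 2 + 1 − 6 − 1)/2 = 6/2 = 3.
(Structurally: 1 ring(s) + 2 π bond(s) = 3.)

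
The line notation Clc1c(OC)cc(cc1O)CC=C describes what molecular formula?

Heavy atoms from the SMILES: 10 C, 1 Cl, 2 O.
Implicit hydrogens by atom environment:
  4 × C (aromatic): no H
  2 × C: 2 H each → 4
  2 × C (aromatic): 1 H each → 2
  1 × C: 3 H
  1 × C: 1 H
  1 × Cl: no H
  1 × O: 1 H
  1 × O: no H
  Total hydrogens = 11.
Molecular formula: C10H11ClO2

C10H11ClO2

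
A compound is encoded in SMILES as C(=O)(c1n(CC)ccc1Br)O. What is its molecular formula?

Heavy atoms from the SMILES: 1 Br, 7 C, 1 N, 2 O.
Implicit hydrogens by atom environment:
  2 × C (aromatic): 1 H each → 2
  2 × C (aromatic): no H
  1 × Br: no H
  1 × C: 3 H
  1 × C: 2 H
  1 × C: no H
  1 × N (aromatic): no H
  1 × O: 1 H
  1 × O: no H
  Total hydrogens = 8.
Molecular formula: C7H8BrNO2

C7H8BrNO2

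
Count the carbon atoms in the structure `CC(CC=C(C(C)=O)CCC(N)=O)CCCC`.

14

The symbol for carbon appears 14 times in the SMILES.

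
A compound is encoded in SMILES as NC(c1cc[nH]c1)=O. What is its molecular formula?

Heavy atoms from the SMILES: 5 C, 2 N, 1 O.
Implicit hydrogens by atom environment:
  3 × C (aromatic): 1 H each → 3
  1 × C (aromatic): no H
  1 × C: no H
  1 × N: 2 H
  1 × N (aromatic): 1 H
  1 × O: no H
  Total hydrogens = 6.
Molecular formula: C5H6N2O

C5H6N2O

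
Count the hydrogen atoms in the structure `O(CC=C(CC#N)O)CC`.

11

Hydrogens are implicit in SMILES; fill each atom to its normal valence:
  3 × C: 2 H each → 6
  2 × C: no H
  1 × C: 3 H
  1 × C: 1 H
  1 × N: no H
  1 × O: 1 H
  1 × O: no H
  Total hydrogens = 11.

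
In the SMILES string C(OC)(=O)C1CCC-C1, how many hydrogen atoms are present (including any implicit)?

Hydrogens are implicit in SMILES; fill each atom to its normal valence:
  4 × C: 2 H each → 8
  2 × O: no H
  1 × C: 3 H
  1 × C: 1 H
  1 × C: no H
  Total hydrogens = 12.

12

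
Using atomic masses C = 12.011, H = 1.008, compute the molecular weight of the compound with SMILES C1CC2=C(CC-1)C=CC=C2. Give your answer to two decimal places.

132.21

Molecular formula: C10H12.
M = 10×12.011 + 12×1.008 = 132.21 g/mol.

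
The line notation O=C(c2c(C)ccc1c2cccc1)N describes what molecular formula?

Heavy atoms from the SMILES: 12 C, 1 N, 1 O.
Implicit hydrogens by atom environment:
  6 × C (aromatic): 1 H each → 6
  4 × C (aromatic): no H
  1 × C: 3 H
  1 × C: no H
  1 × N: 2 H
  1 × O: no H
  Total hydrogens = 11.
Molecular formula: C12H11NO

C12H11NO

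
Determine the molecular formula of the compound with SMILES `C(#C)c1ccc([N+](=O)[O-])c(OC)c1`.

Heavy atoms from the SMILES: 9 C, 1 N, 3 O.
Implicit hydrogens by atom environment:
  3 × C (aromatic): 1 H each → 3
  3 × C (aromatic): no H
  2 × O: no H
  1 × C: 3 H
  1 × C: 1 H
  1 × C: no H
  1 × N (charge +1): no H
  1 × O (charge -1): no H
  Total hydrogens = 7.
Molecular formula: C9H7NO3

C9H7NO3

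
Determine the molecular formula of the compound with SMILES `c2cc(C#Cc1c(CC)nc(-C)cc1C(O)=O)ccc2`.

C17H15NO2

Heavy atoms from the SMILES: 17 C, 1 N, 2 O.
Implicit hydrogens by atom environment:
  6 × C (aromatic): 1 H each → 6
  5 × C (aromatic): no H
  3 × C: no H
  2 × C: 3 H each → 6
  1 × C: 2 H
  1 × N (aromatic): no H
  1 × O: 1 H
  1 × O: no H
  Total hydrogens = 15.
Molecular formula: C17H15NO2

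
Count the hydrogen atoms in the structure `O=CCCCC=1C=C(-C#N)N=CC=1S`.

Hydrogens are implicit in SMILES; fill each atom to its normal valence:
  3 × C: 2 H each → 6
  3 × C (aromatic): no H
  2 × C (aromatic): 1 H each → 2
  1 × C: 1 H
  1 × C: no H
  1 × N (aromatic): no H
  1 × N: no H
  1 × O: no H
  1 × S: 1 H
  Total hydrogens = 10.

10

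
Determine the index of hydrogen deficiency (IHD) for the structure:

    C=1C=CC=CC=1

Molecular formula from the SMILES: C6H6.
DoU = (2C + 2 + N − H − X)/2 = (2·6 + 2 + 0 − 6 − 0)/2 = 8/2 = 4.
(Structurally: 1 ring(s) + 3 π bond(s) = 4.)

4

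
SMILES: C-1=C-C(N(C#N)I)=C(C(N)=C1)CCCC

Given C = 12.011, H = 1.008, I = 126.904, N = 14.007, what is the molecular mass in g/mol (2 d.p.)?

315.16

Molecular formula: C11H14IN3.
M = 11×12.011 + 14×1.008 + 1×126.904 + 3×14.007 = 315.16 g/mol.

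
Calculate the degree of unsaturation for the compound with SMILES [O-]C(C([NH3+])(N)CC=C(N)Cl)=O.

Molecular formula from the SMILES: C5H10ClN3O2.
DoU = (2C + 2 + N − H − X)/2 = (2·5 + 2 + 3 − 10 − 1)/2 = 4/2 = 2.
(Structurally: 0 ring(s) + 2 π bond(s) = 2.)

2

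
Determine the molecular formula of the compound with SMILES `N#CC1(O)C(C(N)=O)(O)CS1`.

C5H6N2O3S

Heavy atoms from the SMILES: 5 C, 2 N, 3 O, 1 S.
Implicit hydrogens by atom environment:
  4 × C: no H
  2 × O: 1 H each → 2
  1 × C: 2 H
  1 × N: 2 H
  1 × N: no H
  1 × O: no H
  1 × S: no H
  Total hydrogens = 6.
Molecular formula: C5H6N2O3S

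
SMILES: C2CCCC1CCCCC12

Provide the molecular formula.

C10H18

Heavy atoms from the SMILES: 10 C.
Implicit hydrogens by atom environment:
  8 × C: 2 H each → 16
  2 × C: 1 H each → 2
  Total hydrogens = 18.
Molecular formula: C10H18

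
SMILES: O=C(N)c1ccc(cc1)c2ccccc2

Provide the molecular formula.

Heavy atoms from the SMILES: 13 C, 1 N, 1 O.
Implicit hydrogens by atom environment:
  9 × C (aromatic): 1 H each → 9
  3 × C (aromatic): no H
  1 × C: no H
  1 × N: 2 H
  1 × O: no H
  Total hydrogens = 11.
Molecular formula: C13H11NO

C13H11NO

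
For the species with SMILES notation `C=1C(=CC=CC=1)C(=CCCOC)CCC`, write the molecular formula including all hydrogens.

C14H20O

Heavy atoms from the SMILES: 14 C, 1 O.
Implicit hydrogens by atom environment:
  5 × C (aromatic): 1 H each → 5
  4 × C: 2 H each → 8
  2 × C: 3 H each → 6
  1 × C: 1 H
  1 × C: no H
  1 × C (aromatic): no H
  1 × O: no H
  Total hydrogens = 20.
Molecular formula: C14H20O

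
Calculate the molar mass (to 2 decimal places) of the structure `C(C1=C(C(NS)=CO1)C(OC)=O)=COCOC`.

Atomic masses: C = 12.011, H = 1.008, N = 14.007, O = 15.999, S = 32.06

Molecular formula: C10H13NO5S.
M = 10×12.011 + 13×1.008 + 1×14.007 + 5×15.999 + 1×32.06 = 259.28 g/mol.

259.28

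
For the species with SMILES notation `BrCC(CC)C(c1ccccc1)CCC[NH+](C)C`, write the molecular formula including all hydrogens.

C16H27BrN+

Heavy atoms from the SMILES: 1 Br, 16 C, 1 N.
Implicit hydrogens by atom environment:
  5 × C: 2 H each → 10
  5 × C (aromatic): 1 H each → 5
  3 × C: 3 H each → 9
  2 × C: 1 H each → 2
  1 × Br: no H
  1 × C (aromatic): no H
  1 × N (charge +1): 1 H
  Total hydrogens = 27.
Net charge +1.
Molecular formula: C16H27BrN+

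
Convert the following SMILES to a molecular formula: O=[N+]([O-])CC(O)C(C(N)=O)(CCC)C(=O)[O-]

Heavy atoms from the SMILES: 8 C, 2 N, 6 O.
Implicit hydrogens by atom environment:
  3 × C: 2 H each → 6
  3 × C: no H
  3 × O: no H
  2 × O (charge -1): no H
  1 × C: 3 H
  1 × C: 1 H
  1 × N: 2 H
  1 × N (charge +1): no H
  1 × O: 1 H
  Total hydrogens = 13.
Net charge -1.
Molecular formula: C8H13N2O6-

C8H13N2O6-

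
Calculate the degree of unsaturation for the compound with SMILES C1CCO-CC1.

Molecular formula from the SMILES: C5H10O.
DoU = (2C + 2 + N − H − X)/2 = (2·5 + 2 + 0 − 10 − 0)/2 = 2/2 = 1.
(Structurally: 1 ring(s) + 0 π bond(s) = 1.)

1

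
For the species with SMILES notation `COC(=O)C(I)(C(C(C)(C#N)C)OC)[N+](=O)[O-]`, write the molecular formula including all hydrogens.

Heavy atoms from the SMILES: 9 C, 1 I, 2 N, 5 O.
Implicit hydrogens by atom environment:
  4 × C: 3 H each → 12
  4 × C: no H
  4 × O: no H
  1 × C: 1 H
  1 × I: no H
  1 × N (charge +1): no H
  1 × N: no H
  1 × O (charge -1): no H
  Total hydrogens = 13.
Molecular formula: C9H13IN2O5

C9H13IN2O5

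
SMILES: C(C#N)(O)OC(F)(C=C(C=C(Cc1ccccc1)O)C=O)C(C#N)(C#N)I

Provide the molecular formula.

C18H13FIN3O4

Heavy atoms from the SMILES: 18 C, 1 F, 1 I, 3 N, 4 O.
Implicit hydrogens by atom environment:
  7 × C: no H
  5 × C (aromatic): 1 H each → 5
  4 × C: 1 H each → 4
  3 × N: no H
  2 × O: 1 H each → 2
  2 × O: no H
  1 × C: 2 H
  1 × C (aromatic): no H
  1 × F: no H
  1 × I: no H
  Total hydrogens = 13.
Molecular formula: C18H13FIN3O4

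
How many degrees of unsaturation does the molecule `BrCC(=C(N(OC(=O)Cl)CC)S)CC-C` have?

Molecular formula from the SMILES: C9H15BrClNO2S.
DoU = (2C + 2 + N − H − X)/2 = (2·9 + 2 + 1 − 15 − 2)/2 = 4/2 = 2.
(Structurally: 0 ring(s) + 2 π bond(s) = 2.)

2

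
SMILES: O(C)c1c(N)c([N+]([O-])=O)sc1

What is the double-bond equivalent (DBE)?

Molecular formula from the SMILES: C5H6N2O3S.
DoU = (2C + 2 + N − H − X)/2 = (2·5 + 2 + 2 − 6 − 0)/2 = 8/2 = 4.
(Structurally: 1 ring(s) + 3 π bond(s) = 4.)

4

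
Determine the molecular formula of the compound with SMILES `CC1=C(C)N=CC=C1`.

C7H9N

Heavy atoms from the SMILES: 7 C, 1 N.
Implicit hydrogens by atom environment:
  3 × C (aromatic): 1 H each → 3
  2 × C: 3 H each → 6
  2 × C (aromatic): no H
  1 × N (aromatic): no H
  Total hydrogens = 9.
Molecular formula: C7H9N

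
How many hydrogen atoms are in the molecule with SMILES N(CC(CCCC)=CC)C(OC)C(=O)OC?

23

Hydrogens are implicit in SMILES; fill each atom to its normal valence:
  4 × C: 3 H each → 12
  4 × C: 2 H each → 8
  3 × O: no H
  2 × C: 1 H each → 2
  2 × C: no H
  1 × N: 1 H
  Total hydrogens = 23.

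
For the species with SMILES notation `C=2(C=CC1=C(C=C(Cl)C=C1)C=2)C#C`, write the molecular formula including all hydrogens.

C12H7Cl

Heavy atoms from the SMILES: 12 C, 1 Cl.
Implicit hydrogens by atom environment:
  6 × C (aromatic): 1 H each → 6
  4 × C (aromatic): no H
  1 × C: 1 H
  1 × C: no H
  1 × Cl: no H
  Total hydrogens = 7.
Molecular formula: C12H7Cl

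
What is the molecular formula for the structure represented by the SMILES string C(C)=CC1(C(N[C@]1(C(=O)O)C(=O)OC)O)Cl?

C9H12ClNO5

Heavy atoms from the SMILES: 9 C, 1 Cl, 1 N, 5 O.
Implicit hydrogens by atom environment:
  4 × C: no H
  3 × C: 1 H each → 3
  3 × O: no H
  2 × C: 3 H each → 6
  2 × O: 1 H each → 2
  1 × Cl: no H
  1 × N: 1 H
  Total hydrogens = 12.
Molecular formula: C9H12ClNO5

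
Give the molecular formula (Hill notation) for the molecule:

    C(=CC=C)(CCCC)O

C8H14O

Heavy atoms from the SMILES: 8 C, 1 O.
Implicit hydrogens by atom environment:
  4 × C: 2 H each → 8
  2 × C: 1 H each → 2
  1 × C: 3 H
  1 × C: no H
  1 × O: 1 H
  Total hydrogens = 14.
Molecular formula: C8H14O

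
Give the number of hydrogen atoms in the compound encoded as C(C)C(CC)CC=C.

Hydrogens are implicit in SMILES; fill each atom to its normal valence:
  4 × C: 2 H each → 8
  2 × C: 3 H each → 6
  2 × C: 1 H each → 2
  Total hydrogens = 16.

16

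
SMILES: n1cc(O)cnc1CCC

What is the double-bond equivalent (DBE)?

Molecular formula from the SMILES: C7H10N2O.
DoU = (2C + 2 + N − H − X)/2 = (2·7 + 2 + 2 − 10 − 0)/2 = 8/2 = 4.
(Structurally: 1 ring(s) + 3 π bond(s) = 4.)

4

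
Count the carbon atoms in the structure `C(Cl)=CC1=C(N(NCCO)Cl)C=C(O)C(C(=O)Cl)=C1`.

11

The symbol for carbon appears 11 times in the SMILES. (Cl is a single chlorine, not C + l.)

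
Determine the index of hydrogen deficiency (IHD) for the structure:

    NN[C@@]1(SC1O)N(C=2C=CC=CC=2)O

Molecular formula from the SMILES: C8H11N3O2S.
DoU = (2C + 2 + N − H − X)/2 = (2·8 + 2 + 3 − 11 − 0)/2 = 10/2 = 5.
(Structurally: 2 ring(s) + 3 π bond(s) = 5.)

5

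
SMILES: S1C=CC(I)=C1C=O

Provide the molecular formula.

Heavy atoms from the SMILES: 5 C, 1 I, 1 O, 1 S.
Implicit hydrogens by atom environment:
  2 × C (aromatic): 1 H each → 2
  2 × C (aromatic): no H
  1 × C: 1 H
  1 × I: no H
  1 × O: no H
  1 × S (aromatic): no H
  Total hydrogens = 3.
Molecular formula: C5H3IOS

C5H3IOS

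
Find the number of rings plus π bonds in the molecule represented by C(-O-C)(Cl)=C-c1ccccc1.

Molecular formula from the SMILES: C9H9ClO.
DoU = (2C + 2 + N − H − X)/2 = (2·9 + 2 + 0 − 9 − 1)/2 = 10/2 = 5.
(Structurally: 1 ring(s) + 4 π bond(s) = 5.)

5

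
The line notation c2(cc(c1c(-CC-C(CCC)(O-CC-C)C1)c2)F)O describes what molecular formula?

Heavy atoms from the SMILES: 16 C, 1 F, 2 O.
Implicit hydrogens by atom environment:
  7 × C: 2 H each → 14
  4 × C (aromatic): no H
  2 × C: 3 H each → 6
  2 × C (aromatic): 1 H each → 2
  1 × C: no H
  1 × F: no H
  1 × O: 1 H
  1 × O: no H
  Total hydrogens = 23.
Molecular formula: C16H23FO2

C16H23FO2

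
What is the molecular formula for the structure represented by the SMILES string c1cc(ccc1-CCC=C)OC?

C11H14O

Heavy atoms from the SMILES: 11 C, 1 O.
Implicit hydrogens by atom environment:
  4 × C (aromatic): 1 H each → 4
  3 × C: 2 H each → 6
  2 × C (aromatic): no H
  1 × C: 3 H
  1 × C: 1 H
  1 × O: no H
  Total hydrogens = 14.
Molecular formula: C11H14O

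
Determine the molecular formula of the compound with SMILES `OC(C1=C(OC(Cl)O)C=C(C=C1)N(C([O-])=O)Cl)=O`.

C9H6Cl2NO6-

Heavy atoms from the SMILES: 9 C, 2 Cl, 1 N, 6 O.
Implicit hydrogens by atom environment:
  3 × C (aromatic): 1 H each → 3
  3 × C (aromatic): no H
  3 × O: no H
  2 × C: no H
  2 × Cl: no H
  2 × O: 1 H each → 2
  1 × C: 1 H
  1 × N: no H
  1 × O (charge -1): no H
  Total hydrogens = 6.
Net charge -1.
Molecular formula: C9H6Cl2NO6-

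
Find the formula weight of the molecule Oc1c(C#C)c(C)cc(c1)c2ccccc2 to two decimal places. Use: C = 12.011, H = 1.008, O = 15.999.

Molecular formula: C15H12O.
M = 15×12.011 + 12×1.008 + 1×15.999 = 208.26 g/mol.

208.26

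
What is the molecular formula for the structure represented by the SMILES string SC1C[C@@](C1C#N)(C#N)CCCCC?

C11H16N2S

Heavy atoms from the SMILES: 11 C, 2 N, 1 S.
Implicit hydrogens by atom environment:
  5 × C: 2 H each → 10
  3 × C: no H
  2 × C: 1 H each → 2
  2 × N: no H
  1 × C: 3 H
  1 × S: 1 H
  Total hydrogens = 16.
Molecular formula: C11H16N2S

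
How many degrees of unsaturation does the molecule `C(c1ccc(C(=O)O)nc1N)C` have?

Molecular formula from the SMILES: C8H10N2O2.
DoU = (2C + 2 + N − H − X)/2 = (2·8 + 2 + 2 − 10 − 0)/2 = 10/2 = 5.
(Structurally: 1 ring(s) + 4 π bond(s) = 5.)

5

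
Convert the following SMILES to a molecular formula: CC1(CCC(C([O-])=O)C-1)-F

C7H10FO2-

Heavy atoms from the SMILES: 7 C, 1 F, 2 O.
Implicit hydrogens by atom environment:
  3 × C: 2 H each → 6
  2 × C: no H
  1 × C: 3 H
  1 × C: 1 H
  1 × F: no H
  1 × O: no H
  1 × O (charge -1): no H
  Total hydrogens = 10.
Net charge -1.
Molecular formula: C7H10FO2-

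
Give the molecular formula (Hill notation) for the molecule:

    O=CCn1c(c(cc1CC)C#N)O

Heavy atoms from the SMILES: 9 C, 2 N, 2 O.
Implicit hydrogens by atom environment:
  3 × C (aromatic): no H
  2 × C: 2 H each → 4
  1 × C: 3 H
  1 × C (aromatic): 1 H
  1 × C: 1 H
  1 × C: no H
  1 × N (aromatic): no H
  1 × N: no H
  1 × O: 1 H
  1 × O: no H
  Total hydrogens = 10.
Molecular formula: C9H10N2O2

C9H10N2O2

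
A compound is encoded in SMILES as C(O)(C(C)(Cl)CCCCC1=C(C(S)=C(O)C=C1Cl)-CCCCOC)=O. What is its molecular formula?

Heavy atoms from the SMILES: 18 C, 2 Cl, 4 O, 1 S.
Implicit hydrogens by atom environment:
  8 × C: 2 H each → 16
  5 × C (aromatic): no H
  2 × C: 3 H each → 6
  2 × C: no H
  2 × Cl: no H
  2 × O: 1 H each → 2
  2 × O: no H
  1 × C (aromatic): 1 H
  1 × S: 1 H
  Total hydrogens = 26.
Molecular formula: C18H26Cl2O4S

C18H26Cl2O4S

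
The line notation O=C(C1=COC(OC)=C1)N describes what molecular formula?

C6H7NO3

Heavy atoms from the SMILES: 6 C, 1 N, 3 O.
Implicit hydrogens by atom environment:
  2 × C (aromatic): 1 H each → 2
  2 × C (aromatic): no H
  2 × O: no H
  1 × C: 3 H
  1 × C: no H
  1 × N: 2 H
  1 × O (aromatic): no H
  Total hydrogens = 7.
Molecular formula: C6H7NO3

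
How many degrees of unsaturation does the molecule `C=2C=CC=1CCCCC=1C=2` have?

5

Molecular formula from the SMILES: C10H12.
DoU = (2C + 2 + N − H − X)/2 = (2·10 + 2 + 0 − 12 − 0)/2 = 10/2 = 5.
(Structurally: 2 ring(s) + 3 π bond(s) = 5.)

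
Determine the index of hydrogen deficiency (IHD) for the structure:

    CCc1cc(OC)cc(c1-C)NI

4

Molecular formula from the SMILES: C10H14INO.
DoU = (2C + 2 + N − H − X)/2 = (2·10 + 2 + 1 − 14 − 1)/2 = 8/2 = 4.
(Structurally: 1 ring(s) + 3 π bond(s) = 4.)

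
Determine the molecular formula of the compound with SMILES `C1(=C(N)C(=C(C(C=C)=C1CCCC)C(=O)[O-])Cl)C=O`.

C14H15ClNO3-

Heavy atoms from the SMILES: 14 C, 1 Cl, 1 N, 3 O.
Implicit hydrogens by atom environment:
  6 × C (aromatic): no H
  4 × C: 2 H each → 8
  2 × C: 1 H each → 2
  2 × O: no H
  1 × C: 3 H
  1 × C: no H
  1 × Cl: no H
  1 × N: 2 H
  1 × O (charge -1): no H
  Total hydrogens = 15.
Net charge -1.
Molecular formula: C14H15ClNO3-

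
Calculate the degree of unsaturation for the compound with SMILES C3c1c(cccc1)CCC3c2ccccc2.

9

Molecular formula from the SMILES: C16H16.
DoU = (2C + 2 + N − H − X)/2 = (2·16 + 2 + 0 − 16 − 0)/2 = 18/2 = 9.
(Structurally: 3 ring(s) + 6 π bond(s) = 9.)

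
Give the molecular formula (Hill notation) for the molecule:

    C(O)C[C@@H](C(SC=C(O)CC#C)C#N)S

C10H13NO2S2

Heavy atoms from the SMILES: 10 C, 1 N, 2 O, 2 S.
Implicit hydrogens by atom environment:
  4 × C: 1 H each → 4
  3 × C: 2 H each → 6
  3 × C: no H
  2 × O: 1 H each → 2
  1 × N: no H
  1 × S: 1 H
  1 × S: no H
  Total hydrogens = 13.
Molecular formula: C10H13NO2S2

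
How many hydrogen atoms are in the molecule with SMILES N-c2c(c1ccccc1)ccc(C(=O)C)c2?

13

Hydrogens are implicit in SMILES; fill each atom to its normal valence:
  8 × C (aromatic): 1 H each → 8
  4 × C (aromatic): no H
  1 × C: 3 H
  1 × C: no H
  1 × N: 2 H
  1 × O: no H
  Total hydrogens = 13.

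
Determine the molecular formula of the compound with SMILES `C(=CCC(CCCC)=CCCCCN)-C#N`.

Heavy atoms from the SMILES: 14 C, 2 N.
Implicit hydrogens by atom environment:
  8 × C: 2 H each → 16
  3 × C: 1 H each → 3
  2 × C: no H
  1 × C: 3 H
  1 × N: 2 H
  1 × N: no H
  Total hydrogens = 24.
Molecular formula: C14H24N2

C14H24N2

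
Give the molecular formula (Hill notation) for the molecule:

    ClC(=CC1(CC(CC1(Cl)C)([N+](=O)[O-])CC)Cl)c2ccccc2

Heavy atoms from the SMILES: 16 C, 3 Cl, 1 N, 2 O.
Implicit hydrogens by atom environment:
  5 × C (aromatic): 1 H each → 5
  4 × C: no H
  3 × C: 2 H each → 6
  3 × Cl: no H
  2 × C: 3 H each → 6
  1 × C: 1 H
  1 × C (aromatic): no H
  1 × N (charge +1): no H
  1 × O: no H
  1 × O (charge -1): no H
  Total hydrogens = 18.
Molecular formula: C16H18Cl3NO2

C16H18Cl3NO2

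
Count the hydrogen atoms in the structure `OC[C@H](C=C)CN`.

Hydrogens are implicit in SMILES; fill each atom to its normal valence:
  3 × C: 2 H each → 6
  2 × C: 1 H each → 2
  1 × N: 2 H
  1 × O: 1 H
  Total hydrogens = 11.

11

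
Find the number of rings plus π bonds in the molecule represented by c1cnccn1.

Molecular formula from the SMILES: C4H4N2.
DoU = (2C + 2 + N − H − X)/2 = (2·4 + 2 + 2 − 4 − 0)/2 = 8/2 = 4.
(Structurally: 1 ring(s) + 3 π bond(s) = 4.)

4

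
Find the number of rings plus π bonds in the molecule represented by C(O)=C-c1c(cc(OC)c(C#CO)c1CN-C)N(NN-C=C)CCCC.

Molecular formula from the SMILES: C19H28N4O3.
DoU = (2C + 2 + N − H − X)/2 = (2·19 + 2 + 4 − 28 − 0)/2 = 16/2 = 8.
(Structurally: 1 ring(s) + 7 π bond(s) = 8.)

8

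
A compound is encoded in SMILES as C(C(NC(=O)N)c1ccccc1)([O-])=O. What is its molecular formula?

Heavy atoms from the SMILES: 9 C, 2 N, 3 O.
Implicit hydrogens by atom environment:
  5 × C (aromatic): 1 H each → 5
  2 × C: no H
  2 × O: no H
  1 × C: 1 H
  1 × C (aromatic): no H
  1 × N: 2 H
  1 × N: 1 H
  1 × O (charge -1): no H
  Total hydrogens = 9.
Net charge -1.
Molecular formula: C9H9N2O3-

C9H9N2O3-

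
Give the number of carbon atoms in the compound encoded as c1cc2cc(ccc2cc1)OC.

The symbol for carbon appears 11 times in the SMILES. Lowercase c denotes aromatic carbon and counts toward C.

11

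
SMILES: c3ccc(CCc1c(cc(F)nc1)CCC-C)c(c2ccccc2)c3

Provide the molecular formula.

Heavy atoms from the SMILES: 23 C, 1 F, 1 N.
Implicit hydrogens by atom environment:
  11 × C (aromatic): 1 H each → 11
  6 × C (aromatic): no H
  5 × C: 2 H each → 10
  1 × C: 3 H
  1 × F: no H
  1 × N (aromatic): no H
  Total hydrogens = 24.
Molecular formula: C23H24FN

C23H24FN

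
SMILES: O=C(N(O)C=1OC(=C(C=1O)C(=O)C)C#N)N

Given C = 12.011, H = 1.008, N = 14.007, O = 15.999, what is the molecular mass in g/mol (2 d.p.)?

225.16

Molecular formula: C8H7N3O5.
M = 8×12.011 + 7×1.008 + 3×14.007 + 5×15.999 = 225.16 g/mol.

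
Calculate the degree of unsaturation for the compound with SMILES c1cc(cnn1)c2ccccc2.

8

Molecular formula from the SMILES: C10H8N2.
DoU = (2C + 2 + N − H − X)/2 = (2·10 + 2 + 2 − 8 − 0)/2 = 16/2 = 8.
(Structurally: 2 ring(s) + 6 π bond(s) = 8.)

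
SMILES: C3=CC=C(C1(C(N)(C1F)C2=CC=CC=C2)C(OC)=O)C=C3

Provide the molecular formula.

Heavy atoms from the SMILES: 17 C, 1 F, 1 N, 2 O.
Implicit hydrogens by atom environment:
  10 × C (aromatic): 1 H each → 10
  3 × C: no H
  2 × C (aromatic): no H
  2 × O: no H
  1 × C: 3 H
  1 × C: 1 H
  1 × F: no H
  1 × N: 2 H
  Total hydrogens = 16.
Molecular formula: C17H16FNO2

C17H16FNO2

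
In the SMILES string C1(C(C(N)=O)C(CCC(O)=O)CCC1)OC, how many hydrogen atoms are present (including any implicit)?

Hydrogens are implicit in SMILES; fill each atom to its normal valence:
  5 × C: 2 H each → 10
  3 × C: 1 H each → 3
  3 × O: no H
  2 × C: no H
  1 × C: 3 H
  1 × N: 2 H
  1 × O: 1 H
  Total hydrogens = 19.

19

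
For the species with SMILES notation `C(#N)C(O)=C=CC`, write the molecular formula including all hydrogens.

C5H5NO

Heavy atoms from the SMILES: 5 C, 1 N, 1 O.
Implicit hydrogens by atom environment:
  3 × C: no H
  1 × C: 3 H
  1 × C: 1 H
  1 × N: no H
  1 × O: 1 H
  Total hydrogens = 5.
Molecular formula: C5H5NO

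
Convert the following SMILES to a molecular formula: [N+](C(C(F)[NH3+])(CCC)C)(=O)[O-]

Heavy atoms from the SMILES: 6 C, 1 F, 2 N, 2 O.
Implicit hydrogens by atom environment:
  2 × C: 3 H each → 6
  2 × C: 2 H each → 4
  1 × C: 1 H
  1 × C: no H
  1 × F: no H
  1 × N (charge +1): 3 H
  1 × N (charge +1): no H
  1 × O: no H
  1 × O (charge -1): no H
  Total hydrogens = 14.
Net charge +1.
Molecular formula: C6H14FN2O2+

C6H14FN2O2+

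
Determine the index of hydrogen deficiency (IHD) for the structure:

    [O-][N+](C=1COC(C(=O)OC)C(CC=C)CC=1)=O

5

Molecular formula from the SMILES: C11H15NO5.
DoU = (2C + 2 + N − H − X)/2 = (2·11 + 2 + 1 − 15 − 0)/2 = 10/2 = 5.
(Structurally: 1 ring(s) + 4 π bond(s) = 5.)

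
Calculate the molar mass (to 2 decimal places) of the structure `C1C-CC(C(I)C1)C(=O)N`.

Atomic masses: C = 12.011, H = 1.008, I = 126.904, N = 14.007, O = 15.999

253.08

Molecular formula: C7H12INO.
M = 7×12.011 + 12×1.008 + 1×126.904 + 1×14.007 + 1×15.999 = 253.08 g/mol.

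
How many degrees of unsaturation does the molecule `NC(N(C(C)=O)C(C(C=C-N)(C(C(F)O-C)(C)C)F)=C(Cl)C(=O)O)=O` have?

5

Molecular formula from the SMILES: C14H20ClF2N3O5.
DoU = (2C + 2 + N − H − X)/2 = (2·14 + 2 + 3 − 20 − 3)/2 = 10/2 = 5.
(Structurally: 0 ring(s) + 5 π bond(s) = 5.)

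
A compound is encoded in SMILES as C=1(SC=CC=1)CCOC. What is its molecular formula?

Heavy atoms from the SMILES: 7 C, 1 O, 1 S.
Implicit hydrogens by atom environment:
  3 × C (aromatic): 1 H each → 3
  2 × C: 2 H each → 4
  1 × C: 3 H
  1 × C (aromatic): no H
  1 × O: no H
  1 × S (aromatic): no H
  Total hydrogens = 10.
Molecular formula: C7H10OS

C7H10OS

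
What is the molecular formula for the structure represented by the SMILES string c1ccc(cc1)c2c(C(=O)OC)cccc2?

C14H12O2

Heavy atoms from the SMILES: 14 C, 2 O.
Implicit hydrogens by atom environment:
  9 × C (aromatic): 1 H each → 9
  3 × C (aromatic): no H
  2 × O: no H
  1 × C: 3 H
  1 × C: no H
  Total hydrogens = 12.
Molecular formula: C14H12O2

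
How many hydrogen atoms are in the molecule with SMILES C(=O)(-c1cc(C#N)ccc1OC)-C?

9

Hydrogens are implicit in SMILES; fill each atom to its normal valence:
  3 × C (aromatic): 1 H each → 3
  3 × C (aromatic): no H
  2 × C: 3 H each → 6
  2 × C: no H
  2 × O: no H
  1 × N: no H
  Total hydrogens = 9.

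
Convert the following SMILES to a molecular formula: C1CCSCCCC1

C7H14S

Heavy atoms from the SMILES: 7 C, 1 S.
Implicit hydrogens by atom environment:
  7 × C: 2 H each → 14
  1 × S: no H
  Total hydrogens = 14.
Molecular formula: C7H14S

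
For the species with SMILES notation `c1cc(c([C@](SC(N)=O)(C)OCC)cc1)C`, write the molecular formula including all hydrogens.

Heavy atoms from the SMILES: 12 C, 1 N, 2 O, 1 S.
Implicit hydrogens by atom environment:
  4 × C (aromatic): 1 H each → 4
  3 × C: 3 H each → 9
  2 × C: no H
  2 × C (aromatic): no H
  2 × O: no H
  1 × C: 2 H
  1 × N: 2 H
  1 × S: no H
  Total hydrogens = 17.
Molecular formula: C12H17NO2S

C12H17NO2S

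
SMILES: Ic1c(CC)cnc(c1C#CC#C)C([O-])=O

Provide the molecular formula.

C12H7INO2-

Heavy atoms from the SMILES: 12 C, 1 I, 1 N, 2 O.
Implicit hydrogens by atom environment:
  4 × C (aromatic): no H
  4 × C: no H
  1 × C: 3 H
  1 × C: 2 H
  1 × C (aromatic): 1 H
  1 × C: 1 H
  1 × I: no H
  1 × N (aromatic): no H
  1 × O: no H
  1 × O (charge -1): no H
  Total hydrogens = 7.
Net charge -1.
Molecular formula: C12H7INO2-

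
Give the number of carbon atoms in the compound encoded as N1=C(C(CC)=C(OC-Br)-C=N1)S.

The symbol for carbon appears 7 times in the SMILES.

7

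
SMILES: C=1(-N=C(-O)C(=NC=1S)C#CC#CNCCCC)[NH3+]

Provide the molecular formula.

Heavy atoms from the SMILES: 12 C, 4 N, 1 O, 1 S.
Implicit hydrogens by atom environment:
  4 × C (aromatic): no H
  4 × C: no H
  3 × C: 2 H each → 6
  2 × N (aromatic): no H
  1 × C: 3 H
  1 × N (charge +1): 3 H
  1 × N: 1 H
  1 × O: 1 H
  1 × S: 1 H
  Total hydrogens = 15.
Net charge +1.
Molecular formula: C12H15N4OS+

C12H15N4OS+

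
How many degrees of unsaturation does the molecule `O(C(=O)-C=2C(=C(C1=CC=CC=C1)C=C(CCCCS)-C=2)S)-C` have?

9

Molecular formula from the SMILES: C18H20O2S2.
DoU = (2C + 2 + N − H − X)/2 = (2·18 + 2 + 0 − 20 − 0)/2 = 18/2 = 9.
(Structurally: 2 ring(s) + 7 π bond(s) = 9.)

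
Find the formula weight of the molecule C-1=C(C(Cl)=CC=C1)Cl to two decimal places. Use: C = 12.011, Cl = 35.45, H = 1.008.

147.00

Molecular formula: C6H4Cl2.
M = 6×12.011 + 2×35.45 + 4×1.008 = 147.00 g/mol.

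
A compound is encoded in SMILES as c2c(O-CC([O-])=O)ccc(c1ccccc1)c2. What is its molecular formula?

Heavy atoms from the SMILES: 14 C, 3 O.
Implicit hydrogens by atom environment:
  9 × C (aromatic): 1 H each → 9
  3 × C (aromatic): no H
  2 × O: no H
  1 × C: 2 H
  1 × C: no H
  1 × O (charge -1): no H
  Total hydrogens = 11.
Net charge -1.
Molecular formula: C14H11O3-

C14H11O3-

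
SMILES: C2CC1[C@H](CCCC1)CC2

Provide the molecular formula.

C10H18

Heavy atoms from the SMILES: 10 C.
Implicit hydrogens by atom environment:
  8 × C: 2 H each → 16
  2 × C: 1 H each → 2
  Total hydrogens = 18.
Molecular formula: C10H18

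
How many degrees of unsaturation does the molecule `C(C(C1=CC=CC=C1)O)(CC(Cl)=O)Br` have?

5

Molecular formula from the SMILES: C10H10BrClO2.
DoU = (2C + 2 + N − H − X)/2 = (2·10 + 2 + 0 − 10 − 2)/2 = 10/2 = 5.
(Structurally: 1 ring(s) + 4 π bond(s) = 5.)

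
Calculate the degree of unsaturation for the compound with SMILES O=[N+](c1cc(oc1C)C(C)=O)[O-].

Molecular formula from the SMILES: C7H7NO4.
DoU = (2C + 2 + N − H − X)/2 = (2·7 + 2 + 1 − 7 − 0)/2 = 10/2 = 5.
(Structurally: 1 ring(s) + 4 π bond(s) = 5.)

5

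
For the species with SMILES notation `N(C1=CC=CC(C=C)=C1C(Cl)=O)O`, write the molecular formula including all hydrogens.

Heavy atoms from the SMILES: 9 C, 1 Cl, 1 N, 2 O.
Implicit hydrogens by atom environment:
  3 × C (aromatic): 1 H each → 3
  3 × C (aromatic): no H
  1 × C: 2 H
  1 × C: 1 H
  1 × C: no H
  1 × Cl: no H
  1 × N: 1 H
  1 × O: 1 H
  1 × O: no H
  Total hydrogens = 8.
Molecular formula: C9H8ClNO2

C9H8ClNO2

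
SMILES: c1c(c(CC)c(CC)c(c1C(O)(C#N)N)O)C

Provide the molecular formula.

Heavy atoms from the SMILES: 13 C, 2 N, 2 O.
Implicit hydrogens by atom environment:
  5 × C (aromatic): no H
  3 × C: 3 H each → 9
  2 × C: 2 H each → 4
  2 × C: no H
  2 × O: 1 H each → 2
  1 × C (aromatic): 1 H
  1 × N: 2 H
  1 × N: no H
  Total hydrogens = 18.
Molecular formula: C13H18N2O2

C13H18N2O2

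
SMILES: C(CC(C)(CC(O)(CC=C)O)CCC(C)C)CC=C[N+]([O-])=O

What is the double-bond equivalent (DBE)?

Molecular formula from the SMILES: C17H31NO4.
DoU = (2C + 2 + N − H − X)/2 = (2·17 + 2 + 1 − 31 − 0)/2 = 6/2 = 3.
(Structurally: 0 ring(s) + 3 π bond(s) = 3.)

3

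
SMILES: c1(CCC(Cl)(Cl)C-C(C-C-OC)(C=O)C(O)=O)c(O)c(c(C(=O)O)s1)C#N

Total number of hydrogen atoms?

17

Hydrogens are implicit in SMILES; fill each atom to its normal valence:
  5 × C: 2 H each → 10
  5 × C: no H
  4 × C (aromatic): no H
  4 × O: no H
  3 × O: 1 H each → 3
  2 × Cl: no H
  1 × C: 3 H
  1 × C: 1 H
  1 × N: no H
  1 × S (aromatic): no H
  Total hydrogens = 17.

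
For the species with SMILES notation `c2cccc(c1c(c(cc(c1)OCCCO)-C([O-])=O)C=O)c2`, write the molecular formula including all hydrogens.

C17H15O5-

Heavy atoms from the SMILES: 17 C, 5 O.
Implicit hydrogens by atom environment:
  7 × C (aromatic): 1 H each → 7
  5 × C (aromatic): no H
  3 × C: 2 H each → 6
  3 × O: no H
  1 × C: 1 H
  1 × C: no H
  1 × O: 1 H
  1 × O (charge -1): no H
  Total hydrogens = 15.
Net charge -1.
Molecular formula: C17H15O5-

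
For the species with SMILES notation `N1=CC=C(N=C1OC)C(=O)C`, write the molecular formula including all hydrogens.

Heavy atoms from the SMILES: 7 C, 2 N, 2 O.
Implicit hydrogens by atom environment:
  2 × C: 3 H each → 6
  2 × C (aromatic): 1 H each → 2
  2 × C (aromatic): no H
  2 × N (aromatic): no H
  2 × O: no H
  1 × C: no H
  Total hydrogens = 8.
Molecular formula: C7H8N2O2

C7H8N2O2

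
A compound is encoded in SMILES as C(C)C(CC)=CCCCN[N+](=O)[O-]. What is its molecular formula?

Heavy atoms from the SMILES: 9 C, 2 N, 2 O.
Implicit hydrogens by atom environment:
  5 × C: 2 H each → 10
  2 × C: 3 H each → 6
  1 × C: 1 H
  1 × C: no H
  1 × N: 1 H
  1 × N (charge +1): no H
  1 × O: no H
  1 × O (charge -1): no H
  Total hydrogens = 18.
Molecular formula: C9H18N2O2

C9H18N2O2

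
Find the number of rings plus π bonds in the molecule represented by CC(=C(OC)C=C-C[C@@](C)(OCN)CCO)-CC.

2

Molecular formula from the SMILES: C14H27NO3.
DoU = (2C + 2 + N − H − X)/2 = (2·14 + 2 + 1 − 27 − 0)/2 = 4/2 = 2.
(Structurally: 0 ring(s) + 2 π bond(s) = 2.)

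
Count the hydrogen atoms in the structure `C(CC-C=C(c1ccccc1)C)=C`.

Hydrogens are implicit in SMILES; fill each atom to its normal valence:
  5 × C (aromatic): 1 H each → 5
  3 × C: 2 H each → 6
  2 × C: 1 H each → 2
  1 × C: 3 H
  1 × C: no H
  1 × C (aromatic): no H
  Total hydrogens = 16.

16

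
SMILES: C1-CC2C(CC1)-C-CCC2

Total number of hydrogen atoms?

18

Hydrogens are implicit in SMILES; fill each atom to its normal valence:
  8 × C: 2 H each → 16
  2 × C: 1 H each → 2
  Total hydrogens = 18.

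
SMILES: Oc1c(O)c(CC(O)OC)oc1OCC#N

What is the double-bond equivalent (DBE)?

Molecular formula from the SMILES: C9H11NO6.
DoU = (2C + 2 + N − H − X)/2 = (2·9 + 2 + 1 − 11 − 0)/2 = 10/2 = 5.
(Structurally: 1 ring(s) + 4 π bond(s) = 5.)

5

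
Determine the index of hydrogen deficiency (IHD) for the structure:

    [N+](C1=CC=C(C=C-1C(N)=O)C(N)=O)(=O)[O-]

7

Molecular formula from the SMILES: C8H7N3O4.
DoU = (2C + 2 + N − H − X)/2 = (2·8 + 2 + 3 − 7 − 0)/2 = 14/2 = 7.
(Structurally: 1 ring(s) + 6 π bond(s) = 7.)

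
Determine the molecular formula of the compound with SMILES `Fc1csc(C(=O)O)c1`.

C5H3FO2S

Heavy atoms from the SMILES: 5 C, 1 F, 2 O, 1 S.
Implicit hydrogens by atom environment:
  2 × C (aromatic): 1 H each → 2
  2 × C (aromatic): no H
  1 × C: no H
  1 × F: no H
  1 × O: 1 H
  1 × O: no H
  1 × S (aromatic): no H
  Total hydrogens = 3.
Molecular formula: C5H3FO2S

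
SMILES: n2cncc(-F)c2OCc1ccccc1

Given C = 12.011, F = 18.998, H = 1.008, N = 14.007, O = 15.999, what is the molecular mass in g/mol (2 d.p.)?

204.20

Molecular formula: C11H9FN2O.
M = 11×12.011 + 1×18.998 + 9×1.008 + 2×14.007 + 1×15.999 = 204.20 g/mol.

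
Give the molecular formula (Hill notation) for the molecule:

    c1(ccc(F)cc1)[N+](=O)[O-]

C6H4FNO2

Heavy atoms from the SMILES: 6 C, 1 F, 1 N, 2 O.
Implicit hydrogens by atom environment:
  4 × C (aromatic): 1 H each → 4
  2 × C (aromatic): no H
  1 × F: no H
  1 × N (charge +1): no H
  1 × O: no H
  1 × O (charge -1): no H
  Total hydrogens = 4.
Molecular formula: C6H4FNO2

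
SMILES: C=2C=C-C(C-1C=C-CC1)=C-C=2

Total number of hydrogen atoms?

12

Hydrogens are implicit in SMILES; fill each atom to its normal valence:
  5 × C (aromatic): 1 H each → 5
  3 × C: 1 H each → 3
  2 × C: 2 H each → 4
  1 × C (aromatic): no H
  Total hydrogens = 12.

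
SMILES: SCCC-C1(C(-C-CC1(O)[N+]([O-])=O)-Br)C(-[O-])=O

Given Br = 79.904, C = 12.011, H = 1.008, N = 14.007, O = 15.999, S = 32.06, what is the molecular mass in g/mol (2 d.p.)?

Molecular formula: C9H13BrNO5S-.
M = 1×79.904 + 9×12.011 + 13×1.008 + 1×14.007 + 5×15.999 + 1×32.06 = 327.17 g/mol.

327.17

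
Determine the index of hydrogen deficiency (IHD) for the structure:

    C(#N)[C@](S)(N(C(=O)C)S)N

3

Molecular formula from the SMILES: C4H7N3OS2.
DoU = (2C + 2 + N − H − X)/2 = (2·4 + 2 + 3 − 7 − 0)/2 = 6/2 = 3.
(Structurally: 0 ring(s) + 3 π bond(s) = 3.)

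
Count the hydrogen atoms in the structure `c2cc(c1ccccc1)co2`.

Hydrogens are implicit in SMILES; fill each atom to its normal valence:
  8 × C (aromatic): 1 H each → 8
  2 × C (aromatic): no H
  1 × O (aromatic): no H
  Total hydrogens = 8.

8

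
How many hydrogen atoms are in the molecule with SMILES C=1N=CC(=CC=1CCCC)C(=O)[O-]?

Hydrogens are implicit in SMILES; fill each atom to its normal valence:
  3 × C: 2 H each → 6
  3 × C (aromatic): 1 H each → 3
  2 × C (aromatic): no H
  1 × C: 3 H
  1 × C: no H
  1 × N (aromatic): no H
  1 × O: no H
  1 × O (charge -1): no H
  Total hydrogens = 12.

12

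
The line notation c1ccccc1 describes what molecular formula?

Heavy atoms from the SMILES: 6 C.
Implicit hydrogens by atom environment:
  6 × C (aromatic): 1 H each → 6
  Total hydrogens = 6.
Molecular formula: C6H6

C6H6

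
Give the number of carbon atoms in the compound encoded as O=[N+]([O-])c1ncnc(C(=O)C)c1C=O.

7

The symbol for carbon appears 7 times in the SMILES. Lowercase c denotes aromatic carbon and counts toward C.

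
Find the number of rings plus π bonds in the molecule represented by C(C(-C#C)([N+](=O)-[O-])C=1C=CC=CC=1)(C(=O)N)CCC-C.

8

Molecular formula from the SMILES: C15H18N2O3.
DoU = (2C + 2 + N − H − X)/2 = (2·15 + 2 + 2 − 18 − 0)/2 = 16/2 = 8.
(Structurally: 1 ring(s) + 7 π bond(s) = 8.)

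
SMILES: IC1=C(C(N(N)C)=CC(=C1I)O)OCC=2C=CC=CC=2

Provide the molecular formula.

C14H14I2N2O2

Heavy atoms from the SMILES: 14 C, 2 I, 2 N, 2 O.
Implicit hydrogens by atom environment:
  6 × C (aromatic): 1 H each → 6
  6 × C (aromatic): no H
  2 × I: no H
  1 × C: 3 H
  1 × C: 2 H
  1 × N: 2 H
  1 × N: no H
  1 × O: 1 H
  1 × O: no H
  Total hydrogens = 14.
Molecular formula: C14H14I2N2O2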